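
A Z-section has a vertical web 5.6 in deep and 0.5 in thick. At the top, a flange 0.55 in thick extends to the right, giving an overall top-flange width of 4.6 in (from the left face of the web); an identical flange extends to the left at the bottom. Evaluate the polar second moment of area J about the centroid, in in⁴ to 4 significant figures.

Break the section into simple shapes (no overlaps), measuring from the bottom-left corner of the bounding box.
Web: 0.5 × 5.6, A = 2.8 in², y = 2.8 in, Ī = 7.31733 in⁴.
Top flange (beyond web): 4.1 × 0.55, A = 2.255 in², y = 5.325 in, Ī = 0.0568448 in⁴.
Bottom flange (beyond web): 4.1 × 0.55, A = 2.255 in², y = 0.275 in, Ī = 0.0568448 in⁴.
Centroid: ȳ = ΣA·y / ΣA = 2.8 in.
Transfer each piece to the centroidal x-axis using Ī + A·d² with d = y − 2.8:
  web: d = 0 in → contributes +7.31733 in⁴
  top flange (beyond web): d = 2.525 in → contributes +14.4339 in⁴
  bottom flange (beyond web): d = -2.525 in → contributes +14.4339 in⁴
Total I = 36.1851 in⁴.
For the y-axis: x̄ = 4.35 in.
Repeating about the centroidal y-axis gives I_y = 30.234 in⁴.
Polar second moment: J = I_x + I_y = 66.4191 in⁴.

J ≈ 66.42 in⁴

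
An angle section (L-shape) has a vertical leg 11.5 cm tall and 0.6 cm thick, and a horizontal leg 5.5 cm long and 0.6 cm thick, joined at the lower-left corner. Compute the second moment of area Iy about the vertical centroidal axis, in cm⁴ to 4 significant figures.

Break the section into simple shapes (no overlaps), measuring from the bottom-left corner of the bounding box.
Vertical leg: 0.6 × 11.5, A = 6.9 cm², x = 0.3 cm, Ī = 0.207 cm⁴.
Horizontal leg (remainder): 4.9 × 0.6, A = 2.94 cm², x = 3.05 cm, Ī = 5.88245 cm⁴.
Centroid: x̄ = ΣA·x / ΣA = 1.12165 cm.
Transfer each piece to the vertical centroidal axis using Ī + A·d² with d = x − 1.12165:
  vertical leg: d = -0.821646 cm → contributes +4.86521 cm⁴
  horizontal leg (remainder): d = 1.92835 cm → contributes +16.815 cm⁴
Total I = 21.6802 cm⁴.

Iy ≈ 21.68 cm⁴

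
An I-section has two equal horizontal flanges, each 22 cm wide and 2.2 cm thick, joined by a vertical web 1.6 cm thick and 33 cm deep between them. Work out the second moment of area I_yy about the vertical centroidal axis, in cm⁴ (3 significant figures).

I_yy ≈ 3920 cm⁴

Treat the section as a set of non-overlapping primitives; coordinates are from the bounding-box lower-left.
Bottom flange: 22 × 2.2, A = 48.4 cm², x = 11 cm, Ī = 1952.1 cm⁴.
Web: 1.6 × 33, A = 52.8 cm², x = 11 cm, Ī = 11.264 cm⁴.
Top flange: 22 × 2.2, A = 48.4 cm², x = 11 cm, Ī = 1952.1 cm⁴.
By symmetry the centroid is at mid-width, x̄ = 11 cm.
All pieces are centred on the vertical centroidal axis, so I = ΣĪ = 3915.5 cm⁴.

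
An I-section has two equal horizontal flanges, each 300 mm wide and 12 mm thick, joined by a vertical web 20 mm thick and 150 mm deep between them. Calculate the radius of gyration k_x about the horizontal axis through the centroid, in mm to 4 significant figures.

Treat the section as a set of non-overlapping primitives; coordinates are from the bounding-box lower-left.
Bottom flange: 300 × 12, A = 3 600 mm², y = 6 mm, Ī = 43 200 mm⁴.
Web: 20 × 150, A = 3 000 mm², y = 87 mm, Ī = 5 625 000 mm⁴.
Top flange: 300 × 12, A = 3 600 mm², y = 168 mm, Ī = 43 200 mm⁴.
By symmetry the centroid is at mid-height, ȳ = 87 mm.
Transfer each piece to the horizontal axis through the centroid using Ī + A·d² with d = y − 87:
  bottom flange: d = -81 mm → contributes +23 662 800 mm⁴
  web: d = 0 mm → contributes +5 625 000 mm⁴
  top flange: d = 81 mm → contributes +23 662 800 mm⁴
Total I = 52 950 600 mm⁴.
Radius of gyration: k = √(I/A) = √(52 950 600 / 10 200) = 72.0502 mm.

k_x ≈ 72.05 mm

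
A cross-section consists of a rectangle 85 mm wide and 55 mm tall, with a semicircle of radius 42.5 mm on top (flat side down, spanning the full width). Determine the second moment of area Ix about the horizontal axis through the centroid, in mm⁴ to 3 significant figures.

Break the section into simple shapes (no overlaps), measuring from the bottom-left corner of the bounding box.
Rectangular body: 85 × 55, A = 4 675 mm², y = 27.5 mm, Ī = 1 178 490 mm⁴.
Semicircular cap: semicircle r = 42.5, A = 2837.3 mm², y = 73.038 mm, Ī = 358 086 mm⁴.
Centroid: ȳ = ΣA·y / ΣA = 44.699 mm.
Transfer each piece to the horizontal axis through the centroid using Ī + A·d² with d = y − 44.699:
  rectangular body: d = -17.199 mm → contributes +2 561 344 mm⁴
  semicircular cap: d = 28.339 mm → contributes +2 636 646 mm⁴
Total I = 5 197 990 mm⁴.

Ix ≈ 5.20 × 10⁶ mm⁴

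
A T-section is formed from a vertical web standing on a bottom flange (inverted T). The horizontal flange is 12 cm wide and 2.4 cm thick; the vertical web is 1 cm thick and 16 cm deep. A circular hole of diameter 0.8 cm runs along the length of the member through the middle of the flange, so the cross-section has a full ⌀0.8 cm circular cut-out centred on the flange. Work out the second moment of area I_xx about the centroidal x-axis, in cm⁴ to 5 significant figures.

I_xx ≈ 1220.2 cm⁴

Split into non-overlapping primitives; take the origin at the lower-left of the bounding box.
Flange: 12 × 2.4, A = 28.8 cm², y = 1.2 cm, Ī = 13.824 cm⁴.
Web: 1 × 16, A = 16 cm², y = 10.4 cm, Ī = 341.3333 cm⁴.
Hole (subtracted): ⌀0.8, A = 0.5026548 cm², y = 1.2 cm, Ī = 0.02010619 cm⁴.
Centroid: ȳ = ΣA·y / ΣA = 4.522998 cm.
Transfer each piece to the centroidal x-axis using Ī + A·d² with d = y − 4.522998:
  flange: d = -3.322998 cm → contributes +331.8427 cm⁴
  web: d = 5.877002 cm → contributes +893.9597 cm⁴
  hole: d = -3.322998 cm → contributes −5.57058 cm⁴
Total I = 1220.232 cm⁴.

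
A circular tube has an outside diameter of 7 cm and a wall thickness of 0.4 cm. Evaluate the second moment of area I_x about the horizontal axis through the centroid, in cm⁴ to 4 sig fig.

Decompose the section into non-overlapping parts with the origin at the bottom-left of its bounding rectangle.
Outer circle: ⌀7, A = 38.4845 cm², y = 3.5 cm, Ī = 117.859 cm⁴.
Bore (subtracted): ⌀6.2, A = 30.1907 cm², y = 3.5 cm, Ī = 72.5332 cm⁴.
By symmetry the centroid is at mid-height, ȳ = 3.5 cm.
All pieces are centred on the horizontal axis through the centroid, so I = ΣĪ (holes subtracted) = 45.3256 cm⁴.

I_x ≈ 45.33 cm⁴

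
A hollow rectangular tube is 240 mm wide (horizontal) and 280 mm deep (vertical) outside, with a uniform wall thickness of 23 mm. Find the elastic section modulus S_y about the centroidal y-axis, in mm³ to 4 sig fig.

S_y ≈ 1.502 × 10⁶ mm³

Break the section into simple shapes (no overlaps), measuring from the bottom-left corner of the bounding box.
Outer rectangle: 240 × 280, A = 67 200 mm², x = 120 mm, Ī = 322 560 000 mm⁴.
Inner void (subtracted): 194 × 234, A = 45 396 mm², x = 120 mm, Ī = 142 376 988 mm⁴.
By symmetry the centroid is at mid-width, x̄ = 120 mm.
All pieces are centred on the centroidal y-axis, so I = ΣĪ (holes subtracted) = 180 183 012 mm⁴.
Extreme fibre distance c = 120 mm; S = I/c = 1 501 525 mm³.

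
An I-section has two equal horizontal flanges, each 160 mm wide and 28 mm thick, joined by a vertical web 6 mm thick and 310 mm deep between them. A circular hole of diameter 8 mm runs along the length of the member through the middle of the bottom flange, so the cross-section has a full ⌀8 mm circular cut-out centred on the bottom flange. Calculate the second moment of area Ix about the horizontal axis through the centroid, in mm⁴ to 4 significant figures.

Treat the section as a set of non-overlapping primitives; coordinates are from the bounding-box lower-left.
Bottom flange: 160 × 28, A = 4 480 mm², y = 14 mm, Ī = 292 693 mm⁴.
Web: 6 × 310, A = 1 860 mm², y = 183 mm, Ī = 14 895 500 mm⁴.
Top flange: 160 × 28, A = 4 480 mm², y = 352 mm, Ī = 292 693 mm⁴.
Hole (subtracted): ⌀8, A = 50.2655 mm², y = 14 mm, Ī = 201.062 mm⁴.
Centroid: ȳ = ΣA·y / ΣA = 183.789 mm.
Transfer each piece to the horizontal axis through the centroid using Ī + A·d² with d = y − 183.789:
  bottom flange: d = -169.789 mm → contributes +129 443 151 mm⁴
  web: d = -0.788772 mm → contributes +14 896 657 mm⁴
  top flange: d = 168.211 mm → contributes +127 054 370 mm⁴
  hole: d = -169.789 mm → contributes −1 449 266 mm⁴
Total I = 269 944 913 mm⁴.

Ix ≈ 2.699 × 10⁸ mm⁴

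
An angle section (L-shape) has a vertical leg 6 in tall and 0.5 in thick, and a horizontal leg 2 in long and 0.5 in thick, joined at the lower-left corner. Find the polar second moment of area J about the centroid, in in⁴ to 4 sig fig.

J ≈ 14.36 in⁴

Break the section into simple shapes (no overlaps), measuring from the bottom-left corner of the bounding box.
Vertical leg: 0.5 × 6, A = 3 in², y = 3 in, Ī = 9 in⁴.
Horizontal leg (remainder): 1.5 × 0.5, A = 0.75 in², y = 0.25 in, Ī = 0.015625 in⁴.
Centroid: ȳ = ΣA·y / ΣA = 2.45 in.
Transfer each piece to the centroidal x-axis using Ī + A·d² with d = y − 2.45:
  vertical leg: d = 0.55 in → contributes +9.9075 in⁴
  horizontal leg (remainder): d = -2.2 in → contributes +3.64563 in⁴
Total I = 13.5531 in⁴.
For the y-axis: x̄ = 0.45 in.
Repeating about the centroidal y-axis gives I_y = 0.803125 in⁴.
Polar second moment: J = I_x + I_y = 14.3563 in⁴.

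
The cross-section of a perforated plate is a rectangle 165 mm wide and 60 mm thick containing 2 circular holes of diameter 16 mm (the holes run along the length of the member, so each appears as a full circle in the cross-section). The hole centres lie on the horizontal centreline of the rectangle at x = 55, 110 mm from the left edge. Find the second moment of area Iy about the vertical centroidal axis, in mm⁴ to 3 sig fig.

Iy ≈ 2.22 × 10⁷ mm⁴

Treat the section as a set of non-overlapping primitives; coordinates are from the bounding-box lower-left.
Plate: 165 × 60, A = 9 900 mm², x = 82.5 mm, Ī = 22 460 625 mm⁴.
Hole 1 (subtracted): ⌀16, A = 201.06 mm², x = 55 mm, Ī = 3 217 mm⁴.
Hole 2 (subtracted): ⌀16, A = 201.06 mm², x = 110 mm, Ī = 3 217 mm⁴.
By symmetry the centroid is at mid-width, x̄ = 82.5 mm.
Transfer each piece to the vertical centroidal axis using Ī + A·d² with d = x − 82.5:
  plate: d = 0 mm → contributes +22 460 625 mm⁴
  hole 1: d = -27.5 mm → contributes −155 270 mm⁴
  hole 2: d = 27.5 mm → contributes −155 270 mm⁴
Total I = 22 150 085 mm⁴.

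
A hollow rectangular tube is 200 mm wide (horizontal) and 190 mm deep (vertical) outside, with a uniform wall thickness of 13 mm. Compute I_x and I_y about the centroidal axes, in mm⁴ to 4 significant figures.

Split into non-overlapping primitives; take the origin at the lower-left of the bounding box.
Outer rectangle: 200 × 190, A = 38 000 mm², y = 95 mm, Ī = 114 316 667 mm⁴.
Inner void (subtracted): 174 × 164, A = 28 536 mm², y = 95 mm, Ī = 63 958 688 mm⁴.
By symmetry the centroid is at mid-height, ȳ = 95 mm.
All pieces are centred on the centroidal x-axis, so I = ΣĪ (holes subtracted) = 50 357 979 mm⁴.
Repeating about the centroidal y-axis gives I_y = 54 670 339 mm⁴.

I_x ≈ 5.036 × 10⁷ mm⁴, I_y ≈ 5.467 × 10⁷ mm⁴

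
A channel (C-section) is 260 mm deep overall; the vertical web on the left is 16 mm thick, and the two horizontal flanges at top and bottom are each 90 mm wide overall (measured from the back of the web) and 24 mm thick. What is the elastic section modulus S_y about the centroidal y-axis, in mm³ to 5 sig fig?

S_y ≈ 9.1223 × 10⁴ mm³

Decompose the section into non-overlapping parts with the origin at the bottom-left of its bounding rectangle.
Web: 16 × 260, A = 4 160 mm², x = 8 mm, Ī = 88746.67 mm⁴.
Top flange (beyond web): 74 × 24, A = 1 776 mm², x = 53 mm, Ī = 810 448 mm⁴.
Bottom flange (beyond web): 74 × 24, A = 1 776 mm², x = 53 mm, Ī = 810 448 mm⁴.
Centroid: x̄ = ΣA·x / ΣA = 28.72614 mm.
Transfer each piece to the centroidal y-axis using Ī + A·d² with d = x − 28.72614:
  web: d = -20.72614 mm → contributes +1 875 770 mm⁴
  top flange (beyond web): d = 24.27386 mm → contributes +1 856 903 mm⁴
  bottom flange (beyond web): d = 24.27386 mm → contributes +1 856 903 mm⁴
Total I = 5 589 576 mm⁴.
Extreme fibre distance c = 61.27386 mm; S = I/c = 91222.85 mm³.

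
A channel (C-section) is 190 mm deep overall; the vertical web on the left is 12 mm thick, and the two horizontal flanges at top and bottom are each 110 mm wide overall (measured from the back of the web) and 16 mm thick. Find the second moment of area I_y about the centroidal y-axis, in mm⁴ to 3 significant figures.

Treat the section as a set of non-overlapping primitives; coordinates are from the bounding-box lower-left.
Web: 12 × 190, A = 2 280 mm², x = 6 mm, Ī = 27 360 mm⁴.
Top flange (beyond web): 98 × 16, A = 1 568 mm², x = 61 mm, Ī = 1 254 923 mm⁴.
Bottom flange (beyond web): 98 × 16, A = 1 568 mm², x = 61 mm, Ī = 1 254 923 mm⁴.
Centroid: x̄ = ΣA·x / ΣA = 37.846 mm.
Transfer each piece to the centroidal y-axis using Ī + A·d² with d = x − 37.846:
  web: d = -31.846 mm → contributes +2 339 718 mm⁴
  top flange (beyond web): d = 23.154 mm → contributes +2 095 512 mm⁴
  bottom flange (beyond web): d = 23.154 mm → contributes +2 095 512 mm⁴
Total I = 6 530 742 mm⁴.

I_y ≈ 6.53 × 10⁶ mm⁴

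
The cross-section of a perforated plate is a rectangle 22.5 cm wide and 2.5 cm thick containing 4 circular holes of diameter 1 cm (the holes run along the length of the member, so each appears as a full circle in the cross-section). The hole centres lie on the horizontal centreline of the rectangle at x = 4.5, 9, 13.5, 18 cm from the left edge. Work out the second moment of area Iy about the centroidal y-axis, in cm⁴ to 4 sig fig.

Split into non-overlapping primitives; take the origin at the lower-left of the bounding box.
Plate: 22.5 × 2.5, A = 56.25 cm², x = 11.25 cm, Ī = 2373.05 cm⁴.
Hole 1 (subtracted): ⌀1, A = 0.785398 cm², x = 4.5 cm, Ī = 0.0490874 cm⁴.
Hole 2 (subtracted): ⌀1, A = 0.785398 cm², x = 9 cm, Ī = 0.0490874 cm⁴.
Hole 3 (subtracted): ⌀1, A = 0.785398 cm², x = 13.5 cm, Ī = 0.0490874 cm⁴.
Hole 4 (subtracted): ⌀1, A = 0.785398 cm², x = 18 cm, Ī = 0.0490874 cm⁴.
By symmetry the centroid is at mid-width, x̄ = 11.25 cm.
Transfer each piece to the centroidal y-axis using Ī + A·d² with d = x − 11.25:
  plate: d = 0 cm → contributes +2373.05 cm⁴
  hole 1: d = -6.75 cm → contributes −35.8338 cm⁴
  hole 2: d = -2.25 cm → contributes −4.02517 cm⁴
  hole 3: d = 2.25 cm → contributes −4.02517 cm⁴
  hole 4: d = 6.75 cm → contributes −35.8338 cm⁴
Total I = 2293.33 cm⁴.

Iy ≈ 2293 cm⁴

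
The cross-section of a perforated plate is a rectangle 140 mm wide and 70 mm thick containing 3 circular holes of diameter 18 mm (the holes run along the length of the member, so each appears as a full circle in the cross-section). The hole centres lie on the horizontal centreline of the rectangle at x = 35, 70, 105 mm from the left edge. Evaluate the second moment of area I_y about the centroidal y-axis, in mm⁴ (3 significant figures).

Break the section into simple shapes (no overlaps), measuring from the bottom-left corner of the bounding box.
Plate: 140 × 70, A = 9 800 mm², x = 70 mm, Ī = 16 006 667 mm⁴.
Hole 1 (subtracted): ⌀18, A = 254.47 mm², x = 35 mm, Ī = 5 153 mm⁴.
Hole 2 (subtracted): ⌀18, A = 254.47 mm², x = 70 mm, Ī = 5 153 mm⁴.
Hole 3 (subtracted): ⌀18, A = 254.47 mm², x = 105 mm, Ī = 5 153 mm⁴.
By symmetry the centroid is at mid-width, x̄ = 70 mm.
Transfer each piece to the centroidal y-axis using Ī + A·d² with d = x − 70:
  plate: d = 0 mm → contributes +16 006 667 mm⁴
  hole 1: d = -35 mm → contributes −316 878 mm⁴
  hole 2: d = 0 mm → contributes −5 153 mm⁴
  hole 3: d = 35 mm → contributes −316 878 mm⁴
Total I = 15 367 759 mm⁴.

I_y ≈ 1.54 × 10⁷ mm⁴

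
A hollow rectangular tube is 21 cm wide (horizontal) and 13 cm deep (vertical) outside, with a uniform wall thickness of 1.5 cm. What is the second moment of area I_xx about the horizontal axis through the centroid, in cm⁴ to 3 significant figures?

I_xx ≈ 2340 cm⁴

Split into non-overlapping primitives; take the origin at the lower-left of the bounding box.
Outer rectangle: 21 × 13, A = 273 cm², y = 6.5 cm, Ī = 3844.8 cm⁴.
Inner void (subtracted): 18 × 10, A = 180 cm², y = 6.5 cm, Ī = 1 500 cm⁴.
By symmetry the centroid is at mid-height, ȳ = 6.5 cm.
All pieces are centred on the horizontal axis through the centroid, so I = ΣĪ (holes subtracted) = 2344.8 cm⁴.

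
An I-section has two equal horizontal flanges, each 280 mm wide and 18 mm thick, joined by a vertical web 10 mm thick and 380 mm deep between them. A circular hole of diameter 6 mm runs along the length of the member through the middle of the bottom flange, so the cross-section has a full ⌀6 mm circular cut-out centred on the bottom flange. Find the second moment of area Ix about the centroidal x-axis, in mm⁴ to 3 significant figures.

Break the section into simple shapes (no overlaps), measuring from the bottom-left corner of the bounding box.
Bottom flange: 280 × 18, A = 5 040 mm², y = 9 mm, Ī = 136 080 mm⁴.
Web: 10 × 380, A = 3 800 mm², y = 208 mm, Ī = 45 726 667 mm⁴.
Top flange: 280 × 18, A = 5 040 mm², y = 407 mm, Ī = 136 080 mm⁴.
Hole (subtracted): ⌀6, A = 28.274 mm², y = 9 mm, Ī = 63.617 mm⁴.
Centroid: ȳ = ΣA·y / ΣA = 208.41 mm.
Transfer each piece to the centroidal x-axis using Ī + A·d² with d = y − 208.41:
  bottom flange: d = -199.41 mm → contributes +200 540 759 mm⁴
  web: d = -0.4062 mm → contributes +45 727 294 mm⁴
  top flange: d = 198.59 mm → contributes +198 911 144 mm⁴
  hole: d = -199.41 mm → contributes −1 124 331 mm⁴
Total I = 444 054 866 mm⁴.

Ix ≈ 4.44 × 10⁸ mm⁴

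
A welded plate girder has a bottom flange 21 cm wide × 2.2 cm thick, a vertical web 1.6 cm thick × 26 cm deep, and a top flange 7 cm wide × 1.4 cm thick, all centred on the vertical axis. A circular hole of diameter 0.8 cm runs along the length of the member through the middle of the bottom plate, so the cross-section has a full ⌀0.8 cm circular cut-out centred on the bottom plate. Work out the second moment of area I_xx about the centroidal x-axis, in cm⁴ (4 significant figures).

Decompose the section into non-overlapping parts with the origin at the bottom-left of its bounding rectangle.
Bottom plate: 21 × 2.2, A = 46.2 cm², y = 1.1 cm, Ī = 18.634 cm⁴.
Web plate: 1.6 × 26, A = 41.6 cm², y = 15.2 cm, Ī = 2343.47 cm⁴.
Top plate: 7 × 1.4, A = 9.8 cm², y = 28.9 cm, Ī = 1.60067 cm⁴.
Hole (subtracted): ⌀0.8, A = 0.502655 cm², y = 1.1 cm, Ī = 0.0201062 cm⁴.
Centroid: ȳ = ΣA·y / ΣA = 9.94679 cm.
Transfer each piece to the centroidal x-axis using Ī + A·d² with d = y − 9.94679:
  bottom plate: d = -8.84679 cm → contributes +3634.51 cm⁴
  web plate: d = 5.25321 cm → contributes +3491.47 cm⁴
  top plate: d = 18.9532 cm → contributes +3 522 cm⁴
  hole: d = -8.84679 cm → contributes −39.3608 cm⁴
Total I = 10608.6 cm⁴.

I_xx ≈ 1.061 × 10⁴ cm⁴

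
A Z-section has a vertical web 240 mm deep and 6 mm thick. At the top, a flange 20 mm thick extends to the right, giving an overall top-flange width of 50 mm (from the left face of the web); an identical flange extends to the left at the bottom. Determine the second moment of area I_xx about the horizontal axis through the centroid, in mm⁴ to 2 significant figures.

Decompose the section into non-overlapping parts with the origin at the bottom-left of its bounding rectangle.
Web: 6 × 240, A = 1 440 mm², y = 120 mm, Ī = 6 912 000 mm⁴.
Top flange (beyond web): 44 × 20, A = 880 mm², y = 230 mm, Ī = 29 333 mm⁴.
Bottom flange (beyond web): 44 × 20, A = 880 mm², y = 10 mm, Ī = 29 333 mm⁴.
Centroid: ȳ = ΣA·y / ΣA = 120 mm.
Transfer each piece to the horizontal axis through the centroid using Ī + A·d² with d = y − 120:
  web: d = 0 mm → contributes +6 912 000 mm⁴
  top flange (beyond web): d = 110 mm → contributes +10 677 333 mm⁴
  bottom flange (beyond web): d = -110 mm → contributes +10 677 333 mm⁴
Total I = 28 266 667 mm⁴.

I_xx ≈ 2.8 × 10⁷ mm⁴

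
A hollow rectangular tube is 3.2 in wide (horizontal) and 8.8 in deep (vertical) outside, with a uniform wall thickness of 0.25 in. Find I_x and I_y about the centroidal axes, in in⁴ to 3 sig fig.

Treat the section as a set of non-overlapping primitives; coordinates are from the bounding-box lower-left.
Outer rectangle: 3.2 × 8.8, A = 28.16 in², y = 4.4 in, Ī = 181.73 in⁴.
Inner void (subtracted): 2.7 × 8.3, A = 22.41 in², y = 4.4 in, Ī = 128.65 in⁴.
By symmetry the centroid is at mid-height, ȳ = 4.4 in.
All pieces are centred on the centroidal x-axis, so I = ΣĪ (holes subtracted) = 53.074 in⁴.
Repeating about the centroidal y-axis gives I_y = 10.416 in⁴.

I_x ≈ 53.1 in⁴, I_y ≈ 10.4 in⁴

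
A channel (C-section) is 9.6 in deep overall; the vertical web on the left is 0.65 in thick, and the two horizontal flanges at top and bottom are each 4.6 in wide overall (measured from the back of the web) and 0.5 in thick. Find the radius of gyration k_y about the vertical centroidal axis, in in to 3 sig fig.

k_y ≈ 1.33 in

Decompose the section into non-overlapping parts with the origin at the bottom-left of its bounding rectangle.
Web: 0.65 × 9.6, A = 6.24 in², x = 0.325 in, Ī = 0.2197 in⁴.
Top flange (beyond web): 3.95 × 0.5, A = 1.975 in², x = 2.625 in, Ī = 2.5679 in⁴.
Bottom flange (beyond web): 3.95 × 0.5, A = 1.975 in², x = 2.625 in, Ī = 2.5679 in⁴.
Centroid: x̄ = ΣA·x / ΣA = 1.2166 in.
Transfer each piece to the vertical centroidal axis using Ī + A·d² with d = x − 1.2166:
  web: d = -0.89156 in → contributes +5.1798 in⁴
  top flange (beyond web): d = 1.4084 in → contributes +6.4857 in⁴
  bottom flange (beyond web): d = 1.4084 in → contributes +6.4857 in⁴
Total I = 18.151 in⁴.
Radius of gyration: k = √(I/A) = √(18.151 / 10.19) = 1.3346 in.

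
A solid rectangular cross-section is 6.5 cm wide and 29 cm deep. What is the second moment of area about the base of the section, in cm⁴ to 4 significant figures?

The section: 6.5 × 29, A = 188.5 cm², y = 14.5 cm, Ī = 13210.7 cm⁴.
Transfer it to a horizontal axis along the bottom face using Ī + A·d² with d = y − 0:
  the section: d = 14.5 cm → contributes +52842.8 cm⁴
Total I = 52842.8 cm⁴.

I_base ≈ 5.284 × 10⁴ cm⁴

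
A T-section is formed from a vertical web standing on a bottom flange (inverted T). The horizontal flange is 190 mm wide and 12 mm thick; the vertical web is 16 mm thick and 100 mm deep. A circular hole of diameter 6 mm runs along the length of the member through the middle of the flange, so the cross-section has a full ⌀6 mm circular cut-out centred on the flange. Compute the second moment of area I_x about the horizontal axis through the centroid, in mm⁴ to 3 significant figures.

Decompose the section into non-overlapping parts with the origin at the bottom-left of its bounding rectangle.
Flange: 190 × 12, A = 2 280 mm², y = 6 mm, Ī = 27 360 mm⁴.
Web: 16 × 100, A = 1 600 mm², y = 62 mm, Ī = 1 333 333 mm⁴.
Hole (subtracted): ⌀6, A = 28.274 mm², y = 6 mm, Ī = 63.617 mm⁴.
Centroid: ȳ = ΣA·y / ΣA = 29.262 mm.
Transfer each piece to the horizontal axis through the centroid using Ī + A·d² with d = y − 29.262:
  flange: d = -23.262 mm → contributes +1 261 147 mm⁴
  web: d = 32.738 mm → contributes +3 048 144 mm⁴
  hole: d = -23.262 mm → contributes −15 364 mm⁴
Total I = 4 293 928 mm⁴.

I_x ≈ 4.29 × 10⁶ mm⁴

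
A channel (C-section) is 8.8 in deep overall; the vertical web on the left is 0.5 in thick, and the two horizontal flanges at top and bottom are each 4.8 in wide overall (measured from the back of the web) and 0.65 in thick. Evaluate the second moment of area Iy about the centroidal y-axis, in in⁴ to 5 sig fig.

Iy ≈ 22.886 in⁴

Treat the section as a set of non-overlapping primitives; coordinates are from the bounding-box lower-left.
Web: 0.5 × 8.8, A = 4.4 in², x = 0.25 in, Ī = 0.09166667 in⁴.
Top flange (beyond web): 4.3 × 0.65, A = 2.795 in², x = 2.65 in, Ī = 4.306629 in⁴.
Bottom flange (beyond web): 4.3 × 0.65, A = 2.795 in², x = 2.65 in, Ī = 4.306629 in⁴.
Centroid: x̄ = ΣA·x / ΣA = 1.592943 in.
Transfer each piece to the centroidal y-axis using Ī + A·d² with d = x − 1.592943:
  web: d = -1.342943 in → contributes +8.027048 in⁴
  top flange (beyond web): d = 1.057057 in → contributes +7.429677 in⁴
  bottom flange (beyond web): d = 1.057057 in → contributes +7.429677 in⁴
Total I = 22.8864 in⁴.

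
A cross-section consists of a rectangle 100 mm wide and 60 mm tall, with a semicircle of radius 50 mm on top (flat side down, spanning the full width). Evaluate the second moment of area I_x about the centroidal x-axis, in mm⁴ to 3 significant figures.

I_x ≈ 8.71 × 10⁶ mm⁴

Treat the section as a set of non-overlapping primitives; coordinates are from the bounding-box lower-left.
Rectangular body: 100 × 60, A = 6 000 mm², y = 30 mm, Ī = 1 800 000 mm⁴.
Semicircular cap: semicircle r = 50, A = 3 927 mm², y = 81.221 mm, Ī = 685 981 mm⁴.
Centroid: ȳ = ΣA·y / ΣA = 50.262 mm.
Transfer each piece to the centroidal x-axis using Ī + A·d² with d = y − 50.262:
  rectangular body: d = -20.262 mm → contributes +4 263 350 mm⁴
  semicircular cap: d = 30.958 mm → contributes +4 449 702 mm⁴
Total I = 8 713 052 mm⁴.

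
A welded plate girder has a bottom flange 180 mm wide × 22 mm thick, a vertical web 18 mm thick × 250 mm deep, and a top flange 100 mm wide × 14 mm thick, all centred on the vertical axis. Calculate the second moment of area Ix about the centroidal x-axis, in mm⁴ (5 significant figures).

Ix ≈ 1.0857 × 10⁸ mm⁴

Break the section into simple shapes (no overlaps), measuring from the bottom-left corner of the bounding box.
Bottom plate: 180 × 22, A = 3 960 mm², y = 11 mm, Ī = 159 720 mm⁴.
Web plate: 18 × 250, A = 4 500 mm², y = 147 mm, Ī = 23 437 500 mm⁴.
Top plate: 100 × 14, A = 1 400 mm², y = 279 mm, Ī = 22866.67 mm⁴.
Centroid: ȳ = ΣA·y / ΣA = 111.1217 mm.
Transfer each piece to the centroidal x-axis using Ī + A·d² with d = y − 111.1217:
  bottom plate: d = -100.1217 mm → contributes +39 856 168 mm⁴
  web plate: d = 35.8783 mm → contributes +29 230 135 mm⁴
  top plate: d = 167.8783 mm → contributes +39 479 238 mm⁴
Total I = 108 565 541 mm⁴.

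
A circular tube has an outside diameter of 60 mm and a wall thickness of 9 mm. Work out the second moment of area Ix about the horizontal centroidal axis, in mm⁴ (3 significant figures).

Treat the section as a set of non-overlapping primitives; coordinates are from the bounding-box lower-left.
Outer circle: ⌀60, A = 2827.4 mm², y = 30 mm, Ī = 636 173 mm⁴.
Bore (subtracted): ⌀42, A = 1385.4 mm², y = 30 mm, Ī = 152 745 mm⁴.
By symmetry the centroid is at mid-height, ȳ = 30 mm.
All pieces are centred on the horizontal centroidal axis, so I = ΣĪ (holes subtracted) = 483 427 mm⁴.

Ix ≈ 4.83 × 10⁵ mm⁴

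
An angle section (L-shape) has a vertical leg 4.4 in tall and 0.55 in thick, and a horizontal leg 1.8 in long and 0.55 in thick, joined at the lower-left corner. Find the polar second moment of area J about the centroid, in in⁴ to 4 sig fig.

J ≈ 6.490 in⁴

Break the section into simple shapes (no overlaps), measuring from the bottom-left corner of the bounding box.
Vertical leg: 0.55 × 4.4, A = 2.42 in², y = 2.2 in, Ī = 3.90427 in⁴.
Horizontal leg (remainder): 1.25 × 0.55, A = 0.6875 in², y = 0.275 in, Ī = 0.0173307 in⁴.
Centroid: ȳ = ΣA·y / ΣA = 1.77412 in.
Transfer each piece to the centroidal x-axis using Ī + A·d² with d = y − 1.77412:
  vertical leg: d = 0.425885 in → contributes +4.3432 in⁴
  horizontal leg (remainder): d = -1.49912 in → contributes +1.56238 in⁴
Total I = 5.90558 in⁴.
For the y-axis: x̄ = 0.474115 in.
Repeating about the centroidal y-axis gives I_y = 0.584195 in⁴.
Polar second moment: J = I_x + I_y = 6.48978 in⁴.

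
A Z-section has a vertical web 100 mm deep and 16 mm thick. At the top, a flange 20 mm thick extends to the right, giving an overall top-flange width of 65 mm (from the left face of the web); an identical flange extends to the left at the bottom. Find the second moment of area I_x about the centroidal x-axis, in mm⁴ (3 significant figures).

I_x ≈ 4.53 × 10⁶ mm⁴

Break the section into simple shapes (no overlaps), measuring from the bottom-left corner of the bounding box.
Web: 16 × 100, A = 1 600 mm², y = 50 mm, Ī = 1 333 333 mm⁴.
Top flange (beyond web): 49 × 20, A = 980 mm², y = 90 mm, Ī = 32 667 mm⁴.
Bottom flange (beyond web): 49 × 20, A = 980 mm², y = 10 mm, Ī = 32 667 mm⁴.
Centroid: ȳ = ΣA·y / ΣA = 50 mm.
Transfer each piece to the centroidal x-axis using Ī + A·d² with d = y − 50:
  web: d = 0 mm → contributes +1 333 333 mm⁴
  top flange (beyond web): d = 40 mm → contributes +1 600 667 mm⁴
  bottom flange (beyond web): d = -40 mm → contributes +1 600 667 mm⁴
Total I = 4 534 667 mm⁴.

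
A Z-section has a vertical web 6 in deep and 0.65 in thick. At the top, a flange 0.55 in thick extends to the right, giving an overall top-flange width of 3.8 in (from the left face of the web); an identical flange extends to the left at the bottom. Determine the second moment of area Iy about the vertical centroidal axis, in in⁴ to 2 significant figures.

Iy ≈ 16 in⁴

Decompose the section into non-overlapping parts with the origin at the bottom-left of its bounding rectangle.
Web: 0.65 × 6, A = 3.9 in², x = 3.475 in, Ī = 0.1373 in⁴.
Top flange (beyond web): 3.15 × 0.55, A = 1.733 in², x = 5.375 in, Ī = 1.433 in⁴.
Bottom flange (beyond web): 3.15 × 0.55, A = 1.733 in², x = 1.575 in, Ī = 1.433 in⁴.
Centroid: x̄ = ΣA·x / ΣA = 3.475 in.
Transfer each piece to the vertical centroidal axis using Ī + A·d² with d = x − 3.475:
  web: d = 0 in → contributes +0.1373 in⁴
  top flange (beyond web): d = 1.9 in → contributes +7.687 in⁴
  bottom flange (beyond web): d = -1.9 in → contributes +7.687 in⁴
Total I = 15.51 in⁴.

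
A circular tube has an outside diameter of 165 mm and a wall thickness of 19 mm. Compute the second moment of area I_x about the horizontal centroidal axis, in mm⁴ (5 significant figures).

I_x ≈ 2.3614 × 10⁷ mm⁴

Split into non-overlapping primitives; take the origin at the lower-left of the bounding box.
Outer circle: ⌀165, A = 21382.46 mm², y = 82.5 mm, Ī = 36 383 601 mm⁴.
Bore (subtracted): ⌀127, A = 12667.69 mm², y = 82.5 mm, Ī = 12 769 820 mm⁴.
By symmetry the centroid is at mid-height, ȳ = 82.5 mm.
All pieces are centred on the horizontal centroidal axis, so I = ΣĪ (holes subtracted) = 23 613 780 mm⁴.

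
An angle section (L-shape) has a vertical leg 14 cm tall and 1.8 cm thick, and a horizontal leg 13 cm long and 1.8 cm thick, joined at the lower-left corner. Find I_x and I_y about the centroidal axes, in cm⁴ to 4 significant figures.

Treat the section as a set of non-overlapping primitives; coordinates are from the bounding-box lower-left.
Vertical leg: 1.8 × 14, A = 25.2 cm², y = 7 cm, Ī = 411.6 cm⁴.
Horizontal leg (remainder): 11.2 × 1.8, A = 20.16 cm², y = 0.9 cm, Ī = 5.4432 cm⁴.
Centroid: ȳ = ΣA·y / ΣA = 4.28889 cm.
Transfer each piece to the centroidal x-axis using Ī + A·d² with d = y − 4.28889:
  vertical leg: d = 2.71111 cm → contributes +596.823 cm⁴
  horizontal leg (remainder): d = -3.38889 cm → contributes +236.972 cm⁴
Total I = 833.795 cm⁴.
For the y-axis: x̄ = 3.78889 cm.
Repeating about the centroidal y-axis gives I_y = 690.743 cm⁴.

I_x ≈ 833.8 cm⁴, I_y ≈ 690.7 cm⁴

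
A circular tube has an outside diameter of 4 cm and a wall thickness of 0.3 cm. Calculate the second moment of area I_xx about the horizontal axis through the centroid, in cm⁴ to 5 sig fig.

Decompose the section into non-overlapping parts with the origin at the bottom-left of its bounding rectangle.
Outer circle: ⌀4, A = 12.56637 cm², y = 2 cm, Ī = 12.56637 cm⁴.
Bore (subtracted): ⌀3.4, A = 9.079203 cm², y = 2 cm, Ī = 6.559724 cm⁴.
By symmetry the centroid is at mid-height, ȳ = 2 cm.
All pieces are centred on the horizontal axis through the centroid, so I = ΣĪ (holes subtracted) = 6.006647 cm⁴.

I_xx ≈ 6.0066 cm⁴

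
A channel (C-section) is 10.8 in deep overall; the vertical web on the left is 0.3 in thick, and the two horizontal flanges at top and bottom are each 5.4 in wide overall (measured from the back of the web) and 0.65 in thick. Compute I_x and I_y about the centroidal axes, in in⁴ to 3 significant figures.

I_x ≈ 202 in⁴, I_y ≈ 30.3 in⁴

Split into non-overlapping primitives; take the origin at the lower-left of the bounding box.
Web: 0.3 × 10.8, A = 3.24 in², y = 5.4 in, Ī = 31.493 in⁴.
Top flange (beyond web): 5.1 × 0.65, A = 3.315 in², y = 10.475 in, Ī = 0.11672 in⁴.
Bottom flange (beyond web): 5.1 × 0.65, A = 3.315 in², y = 0.325 in, Ī = 0.11672 in⁴.
By symmetry the centroid is at mid-height, ȳ = 5.4 in.
Transfer each piece to the centroidal x-axis using Ī + A·d² with d = y − 5.4:
  web: d = 0 in → contributes +31.493 in⁴
  top flange (beyond web): d = 5.075 in → contributes +85.497 in⁴
  bottom flange (beyond web): d = -5.075 in → contributes +85.497 in⁴
Total I = 202.49 in⁴.
For the y-axis: x̄ = 1.9637 in.
Repeating about the centroidal y-axis gives I_y = 30.261 in⁴.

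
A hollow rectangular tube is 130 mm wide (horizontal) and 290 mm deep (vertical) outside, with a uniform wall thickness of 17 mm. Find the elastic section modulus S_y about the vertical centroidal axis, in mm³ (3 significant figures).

Break the section into simple shapes (no overlaps), measuring from the bottom-left corner of the bounding box.
Outer rectangle: 130 × 290, A = 37 700 mm², x = 65 mm, Ī = 53 094 167 mm⁴.
Inner void (subtracted): 96 × 256, A = 24 576 mm², x = 65 mm, Ī = 18 874 368 mm⁴.
By symmetry the centroid is at mid-width, x̄ = 65 mm.
All pieces are centred on the vertical centroidal axis, so I = ΣĪ (holes subtracted) = 34 219 799 mm⁴.
Extreme fibre distance c = 65 mm; S = I/c = 526 458 mm³.

S_y ≈ 5.26 × 10⁵ mm³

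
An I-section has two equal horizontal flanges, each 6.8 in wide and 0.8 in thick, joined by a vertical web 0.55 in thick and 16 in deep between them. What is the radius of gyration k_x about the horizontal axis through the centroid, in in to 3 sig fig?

k_x ≈ 6.97 in

Decompose the section into non-overlapping parts with the origin at the bottom-left of its bounding rectangle.
Bottom flange: 6.8 × 0.8, A = 5.44 in², y = 0.4 in, Ī = 0.29013 in⁴.
Web: 0.55 × 16, A = 8.8 in², y = 8.8 in, Ī = 187.73 in⁴.
Top flange: 6.8 × 0.8, A = 5.44 in², y = 17.2 in, Ī = 0.29013 in⁴.
By symmetry the centroid is at mid-height, ȳ = 8.8 in.
Transfer each piece to the horizontal axis through the centroid using Ī + A·d² with d = y − 8.8:
  bottom flange: d = -8.4 in → contributes +384.14 in⁴
  web: d = 0 in → contributes +187.73 in⁴
  top flange: d = 8.4 in → contributes +384.14 in⁴
Total I = 956.01 in⁴.
Radius of gyration: k = √(I/A) = √(956.01 / 19.68) = 6.9698 in.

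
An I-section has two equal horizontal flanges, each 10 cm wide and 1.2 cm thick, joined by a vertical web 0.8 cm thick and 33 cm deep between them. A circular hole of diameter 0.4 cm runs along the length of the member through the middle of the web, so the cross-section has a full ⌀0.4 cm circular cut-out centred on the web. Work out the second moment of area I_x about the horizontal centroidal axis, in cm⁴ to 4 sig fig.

I_x ≈ 9417 cm⁴

Decompose the section into non-overlapping parts with the origin at the bottom-left of its bounding rectangle.
Bottom flange: 10 × 1.2, A = 12 cm², y = 0.6 cm, Ī = 1.44 cm⁴.
Web: 0.8 × 33, A = 26.4 cm², y = 17.7 cm, Ī = 2395.8 cm⁴.
Top flange: 10 × 1.2, A = 12 cm², y = 34.8 cm, Ī = 1.44 cm⁴.
Hole (subtracted): ⌀0.4, A = 0.125664 cm², y = 17.7 cm, Ī = 0.00125664 cm⁴.
By symmetry the centroid is at mid-height, ȳ = 17.7 cm.
Transfer each piece to the horizontal centroidal axis using Ī + A·d² with d = y − 17.7:
  bottom flange: d = -17.1 cm → contributes +3510.36 cm⁴
  web: d = 0 cm → contributes +2395.8 cm⁴
  top flange: d = 17.1 cm → contributes +3510.36 cm⁴
  hole: d = 0 cm → contributes −0.00125664 cm⁴
Total I = 9416.52 cm⁴.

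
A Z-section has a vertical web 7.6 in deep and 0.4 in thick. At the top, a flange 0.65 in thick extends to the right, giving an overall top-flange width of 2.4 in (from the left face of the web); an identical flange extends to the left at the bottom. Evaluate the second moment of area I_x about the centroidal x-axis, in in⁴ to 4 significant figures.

Split into non-overlapping primitives; take the origin at the lower-left of the bounding box.
Web: 0.4 × 7.6, A = 3.04 in², y = 3.8 in, Ī = 14.6325 in⁴.
Top flange (beyond web): 2 × 0.65, A = 1.3 in², y = 7.275 in, Ī = 0.0457708 in⁴.
Bottom flange (beyond web): 2 × 0.65, A = 1.3 in², y = 0.325 in, Ī = 0.0457708 in⁴.
Centroid: ȳ = ΣA·y / ΣA = 3.8 in.
Transfer each piece to the centroidal x-axis using Ī + A·d² with d = y − 3.8:
  web: d = 0 in → contributes +14.6325 in⁴
  top flange (beyond web): d = 3.475 in → contributes +15.7441 in⁴
  bottom flange (beyond web): d = -3.475 in → contributes +15.7441 in⁴
Total I = 46.1207 in⁴.

I_x ≈ 46.12 in⁴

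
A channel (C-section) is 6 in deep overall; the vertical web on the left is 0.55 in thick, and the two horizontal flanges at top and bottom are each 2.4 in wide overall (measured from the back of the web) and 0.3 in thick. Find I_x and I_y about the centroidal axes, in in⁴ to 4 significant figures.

Decompose the section into non-overlapping parts with the origin at the bottom-left of its bounding rectangle.
Web: 0.55 × 6, A = 3.3 in², y = 3 in, Ī = 9.9 in⁴.
Top flange (beyond web): 1.85 × 0.3, A = 0.555 in², y = 5.85 in, Ī = 0.0041625 in⁴.
Bottom flange (beyond web): 1.85 × 0.3, A = 0.555 in², y = 0.15 in, Ī = 0.0041625 in⁴.
By symmetry the centroid is at mid-height, ȳ = 3 in.
Transfer each piece to the centroidal x-axis using Ī + A·d² with d = y − 3:
  web: d = 0 in → contributes +9.9 in⁴
  top flange (beyond web): d = 2.85 in → contributes +4.51215 in⁴
  bottom flange (beyond web): d = -2.85 in → contributes +4.51215 in⁴
Total I = 18.9243 in⁴.
For the y-axis: x̄ = 0.577041 in.
Repeating about the centroidal y-axis gives I_y = 1.59585 in⁴.

I_x ≈ 18.92 in⁴, I_y ≈ 1.596 in⁴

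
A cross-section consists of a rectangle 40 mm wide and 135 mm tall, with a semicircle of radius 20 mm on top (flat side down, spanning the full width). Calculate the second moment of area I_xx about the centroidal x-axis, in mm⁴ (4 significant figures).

Treat the section as a set of non-overlapping primitives; coordinates are from the bounding-box lower-left.
Rectangular body: 40 × 135, A = 5 400 mm², y = 67.5 mm, Ī = 8 201 250 mm⁴.
Semicircular cap: semicircle r = 20, A = 628.319 mm², y = 143.488 mm, Ī = 17561.1 mm⁴.
Centroid: ȳ = ΣA·y / ΣA = 75.4201 mm.
Transfer each piece to the centroidal x-axis using Ī + A·d² with d = y − 75.4201:
  rectangular body: d = -7.92009 mm → contributes +8 539 980 mm⁴
  semicircular cap: d = 68.0682 mm → contributes +2 928 734 mm⁴
Total I = 11 468 715 mm⁴.

I_xx ≈ 1.147 × 10⁷ mm⁴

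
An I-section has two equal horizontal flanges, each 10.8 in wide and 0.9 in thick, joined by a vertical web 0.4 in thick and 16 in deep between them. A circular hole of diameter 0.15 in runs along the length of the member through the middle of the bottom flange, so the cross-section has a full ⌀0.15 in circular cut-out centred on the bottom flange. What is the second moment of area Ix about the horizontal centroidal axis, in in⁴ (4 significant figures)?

Split into non-overlapping primitives; take the origin at the lower-left of the bounding box.
Bottom flange: 10.8 × 0.9, A = 9.72 in², y = 0.45 in, Ī = 0.6561 in⁴.
Web: 0.4 × 16, A = 6.4 in², y = 8.9 in, Ī = 136.533 in⁴.
Top flange: 10.8 × 0.9, A = 9.72 in², y = 17.35 in, Ī = 0.6561 in⁴.
Hole (subtracted): ⌀0.15, A = 0.0176715 in², y = 0.45 in, Ī = 0.0000248505 in⁴.
Centroid: ȳ = ΣA·y / ΣA = 8.90578 in.
Transfer each piece to the horizontal centroidal axis using Ī + A·d² with d = y − 8.90578:
  bottom flange: d = -8.45578 in → contributes +695.639 in⁴
  web: d = -0.00578274 in → contributes +136.534 in⁴
  top flange: d = 8.44422 in → contributes +693.739 in⁴
  hole: d = -8.45578 in → contributes −1.26354 in⁴
Total I = 1524.65 in⁴.

Ix ≈ 1525 in⁴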